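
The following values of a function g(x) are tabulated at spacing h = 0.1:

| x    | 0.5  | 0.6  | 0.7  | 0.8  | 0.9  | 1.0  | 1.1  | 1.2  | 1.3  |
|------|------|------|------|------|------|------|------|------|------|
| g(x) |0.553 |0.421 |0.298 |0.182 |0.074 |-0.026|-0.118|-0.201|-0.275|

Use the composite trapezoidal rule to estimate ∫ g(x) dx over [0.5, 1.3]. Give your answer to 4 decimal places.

0.0769

h = 0.1, n = 8.
(h/2)·[y₀ + 2y₁ + 2y₂ + 2y₃ + 2y₄ + 2y₅ + 2y₆ + 2y₇ + y₈] = 0.05·(1.538) = 0.0769.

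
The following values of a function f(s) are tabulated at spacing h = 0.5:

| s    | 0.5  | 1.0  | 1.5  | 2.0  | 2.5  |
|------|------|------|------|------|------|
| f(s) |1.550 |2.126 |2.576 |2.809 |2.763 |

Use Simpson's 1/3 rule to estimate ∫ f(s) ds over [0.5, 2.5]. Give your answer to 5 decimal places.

4.86750

h = 0.5, n = 4.
(h/3)·[y₀ + 4y₁ + 2y₂ + 4y₃ + y₄] = 0.166667·(29.205) = 4.86750.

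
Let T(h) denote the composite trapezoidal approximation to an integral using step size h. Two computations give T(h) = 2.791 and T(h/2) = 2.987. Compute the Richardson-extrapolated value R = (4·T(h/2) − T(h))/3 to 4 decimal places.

R = (4·T(h/2) − T(h)) / 3 = (4·2.987 − 2.791)/3 = (9.157)/3 = 3.0523.

3.0523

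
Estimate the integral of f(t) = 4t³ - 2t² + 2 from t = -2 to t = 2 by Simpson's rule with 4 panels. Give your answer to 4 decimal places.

h = (2 − (-2))/4 = 1.
Nodes t₀,…,t₄ = -2, -1, 0, 1, 2.
f(t) = 4t³ - 2t² + 2: f₀=-38, f₁=-4, f₂=2, f₃=4, f₄=26.
(h/3)·[f₀ + 4f₁ + 2f₂ + 4f₃ + f₄] = 0.333333·(-8) = -2.6667.

-2.6667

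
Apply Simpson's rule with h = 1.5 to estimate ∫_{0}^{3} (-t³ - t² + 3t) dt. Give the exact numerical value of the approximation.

h = (3 − 0)/2 = 1.5.
Nodes t₀,…,t₂ = 0, 1.5, 3.
f(t) = -t³ - t² + 3t: f₀=0, f₁=-1.125, f₂=-27.
(h/3)·[f₀ + 4f₁ + f₂] = 0.5·(-31.5) = -15.75.

-15.75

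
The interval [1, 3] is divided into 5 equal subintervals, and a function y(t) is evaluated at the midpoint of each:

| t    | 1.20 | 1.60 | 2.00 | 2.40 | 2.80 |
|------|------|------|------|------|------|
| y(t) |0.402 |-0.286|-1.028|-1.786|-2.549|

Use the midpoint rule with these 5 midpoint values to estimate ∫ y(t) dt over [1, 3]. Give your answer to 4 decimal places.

h = 0.4, n = 5.
h·[y(m₁) + y(m₂) + y(m₃) + y(m₄) + y(m₅)] = 0.4·(-5.247) = -2.0988.

-2.0988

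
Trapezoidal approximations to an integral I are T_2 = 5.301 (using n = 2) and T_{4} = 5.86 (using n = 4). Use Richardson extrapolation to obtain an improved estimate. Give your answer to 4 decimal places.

6.0463

R = (4·T_{4} − T_2) / 3 = (4·5.86 − 5.301)/3 = (18.139)/3 = 6.0463.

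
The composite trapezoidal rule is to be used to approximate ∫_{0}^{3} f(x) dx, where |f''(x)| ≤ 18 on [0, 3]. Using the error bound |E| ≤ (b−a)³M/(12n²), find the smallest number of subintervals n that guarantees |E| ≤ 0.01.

Need 486/(12n²) ≤ 0.01.
n² ≥ 486/(12·0.01) = 4050 ⇒ n ≥ 63.6396, so the smallest n is 64.

64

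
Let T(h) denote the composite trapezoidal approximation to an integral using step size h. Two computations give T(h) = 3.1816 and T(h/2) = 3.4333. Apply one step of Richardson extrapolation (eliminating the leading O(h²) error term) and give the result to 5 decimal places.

3.51720

R = (4·T(h/2) − T(h)) / 3 = (4·3.4333 − 3.1816)/3 = (10.5516)/3 = 3.51720.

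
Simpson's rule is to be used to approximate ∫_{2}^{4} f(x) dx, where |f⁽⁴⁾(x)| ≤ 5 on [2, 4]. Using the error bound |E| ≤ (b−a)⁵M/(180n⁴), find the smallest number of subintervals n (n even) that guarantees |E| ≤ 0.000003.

24

Need 160/(180n⁴) ≤ 0.000003.
n⁴ ≥ 160/(180·0.000003) = 296296 ⇒ n ≥ 23.3309, so the smallest even n is 24. (n must be even for Simpson's rule.)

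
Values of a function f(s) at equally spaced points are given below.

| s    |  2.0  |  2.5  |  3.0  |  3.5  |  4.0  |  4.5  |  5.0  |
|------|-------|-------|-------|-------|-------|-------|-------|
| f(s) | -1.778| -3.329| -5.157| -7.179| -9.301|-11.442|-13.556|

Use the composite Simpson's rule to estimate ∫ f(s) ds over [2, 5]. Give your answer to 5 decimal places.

h = 0.5, n = 6.
(h/3)·[y₀ + 4y₁ + 2y₂ + 4y₃ + 2y₄ + 4y₅ + y₆] = 0.166667·(-132.050) = -22.00833.

-22.00833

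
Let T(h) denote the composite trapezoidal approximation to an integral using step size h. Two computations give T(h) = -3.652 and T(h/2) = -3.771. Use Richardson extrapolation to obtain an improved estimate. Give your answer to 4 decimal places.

R = (4·T(h/2) − T(h)) / 3 = (4·(-3.771) − (-3.652))/3 = (-11.432)/3 = -3.8107.

-3.8107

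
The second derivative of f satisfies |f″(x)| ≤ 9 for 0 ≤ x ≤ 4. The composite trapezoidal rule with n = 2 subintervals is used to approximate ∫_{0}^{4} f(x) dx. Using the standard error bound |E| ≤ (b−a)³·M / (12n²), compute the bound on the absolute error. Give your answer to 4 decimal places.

12.0000

|E| ≤ (4)³·9 / (12·2²) = 576/48 = 12.0000.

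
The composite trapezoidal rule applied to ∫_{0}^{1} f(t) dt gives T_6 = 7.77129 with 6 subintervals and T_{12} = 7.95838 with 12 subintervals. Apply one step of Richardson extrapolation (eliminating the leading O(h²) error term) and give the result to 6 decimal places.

8.020743

R = (4·T_{12} − T_6) / 3 = (4·7.95838 − 7.77129)/3 = (24.06223)/3 = 8.020743.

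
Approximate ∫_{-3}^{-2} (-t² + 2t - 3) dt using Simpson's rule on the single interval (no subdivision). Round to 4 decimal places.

S = (b−a)/6 · [f(-3) + 4f(-2.5) + f(-2)] = 0.166667·[(-18) + 4·(-14.25) + (-11)] = -14.3333.

-14.3333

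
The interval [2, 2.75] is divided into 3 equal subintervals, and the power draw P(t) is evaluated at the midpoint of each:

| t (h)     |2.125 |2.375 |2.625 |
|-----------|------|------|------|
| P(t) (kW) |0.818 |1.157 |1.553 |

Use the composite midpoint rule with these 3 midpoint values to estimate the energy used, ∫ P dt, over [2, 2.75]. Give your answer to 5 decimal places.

h = 0.25, n = 3.
h·[y(m₁) + y(m₂) + y(m₃)] = 0.25·(3.528) = 0.88200.

0.88200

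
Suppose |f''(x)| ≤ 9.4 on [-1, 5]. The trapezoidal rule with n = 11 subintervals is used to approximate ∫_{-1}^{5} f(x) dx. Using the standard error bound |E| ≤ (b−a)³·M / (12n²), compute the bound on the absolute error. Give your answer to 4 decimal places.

|E| ≤ (6)³·9.4 / (12·11²) = 2030.4/1452 = 1.3983.

1.3983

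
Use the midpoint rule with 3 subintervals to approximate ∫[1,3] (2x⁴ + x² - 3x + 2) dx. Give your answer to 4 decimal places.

93.5638

h = (3 − 1)/3 = 0.666667.
Midpoints m₁,…,m₃ = 1.333333, 2, 2.666667.
f(m₁)=6.098765, f(m₂)=32, f(m₃)=102.246914.
h·[f(m₁) + f(m₂) + f(m₃)] = 0.666667·(140.345679) = 93.5638.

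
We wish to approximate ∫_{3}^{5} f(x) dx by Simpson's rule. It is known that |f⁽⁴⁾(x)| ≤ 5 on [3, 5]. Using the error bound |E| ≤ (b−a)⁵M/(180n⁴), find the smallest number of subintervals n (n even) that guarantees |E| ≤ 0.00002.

Need 160/(180n⁴) ≤ 0.00002.
n⁴ ≥ 160/(180·0.00002) = 44444.4 ⇒ n ≥ 14.5196, so the smallest even n is 16. (n must be even for Simpson's rule.)

16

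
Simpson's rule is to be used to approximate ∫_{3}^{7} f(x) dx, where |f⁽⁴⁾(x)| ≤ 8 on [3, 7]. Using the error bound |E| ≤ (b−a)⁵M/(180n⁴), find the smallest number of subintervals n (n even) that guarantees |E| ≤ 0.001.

Need 8192/(180n⁴) ≤ 0.001.
n⁴ ≥ 8192/(180·0.001) = 45511.1 ⇒ n ≥ 14.6059, so the smallest even n is 16. (n must be even for Simpson's rule.)

16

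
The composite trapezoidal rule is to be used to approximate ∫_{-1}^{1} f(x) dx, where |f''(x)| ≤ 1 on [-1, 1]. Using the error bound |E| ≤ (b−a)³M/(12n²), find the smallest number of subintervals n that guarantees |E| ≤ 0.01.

Need 8/(12n²) ≤ 0.01.
n² ≥ 8/(12·0.01) = 66.6667 ⇒ n ≥ 8.1650, so the smallest n is 9.

9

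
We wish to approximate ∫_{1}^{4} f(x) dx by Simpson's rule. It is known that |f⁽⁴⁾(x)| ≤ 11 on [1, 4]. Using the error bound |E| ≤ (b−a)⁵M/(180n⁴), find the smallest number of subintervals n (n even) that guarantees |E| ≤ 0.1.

4

Need 2673/(180n⁴) ≤ 0.1.
n⁴ ≥ 2673/(180·0.1) = 148.5 ⇒ n ≥ 3.4909, so the smallest even n is 4. (n must be even for Simpson's rule.)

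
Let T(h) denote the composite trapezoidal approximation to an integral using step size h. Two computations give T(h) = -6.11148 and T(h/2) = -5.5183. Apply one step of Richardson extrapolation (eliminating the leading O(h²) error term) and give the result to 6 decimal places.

R = (4·T(h/2) − T(h)) / 3 = (4·(-5.5183) − (-6.11148))/3 = (-15.96172)/3 = -5.320573.

-5.320573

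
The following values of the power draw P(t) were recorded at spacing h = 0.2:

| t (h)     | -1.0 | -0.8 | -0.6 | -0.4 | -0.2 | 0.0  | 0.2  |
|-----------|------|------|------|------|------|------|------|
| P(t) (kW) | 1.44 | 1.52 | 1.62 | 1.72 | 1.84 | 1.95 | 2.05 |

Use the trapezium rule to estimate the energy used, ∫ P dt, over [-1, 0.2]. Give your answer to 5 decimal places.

h = 0.2, n = 6.
(h/2)·[y₀ + 2y₁ + 2y₂ + 2y₃ + 2y₄ + 2y₅ + y₆] = 0.1·(20.79) = 2.07900.

2.07900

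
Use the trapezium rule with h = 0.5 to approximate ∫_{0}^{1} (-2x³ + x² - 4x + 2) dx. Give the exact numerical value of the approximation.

h = (1 − 0)/2 = 0.5.
Nodes x₀,…,x₂ = 0, 0.5, 1.
f(x) = -2x³ + x² - 4x + 2: f₀=2, f₁=0, f₂=-3.
(h/2)·[f₀ + 2f₁ + f₂] = 0.25·(-1) = -0.25.

-0.25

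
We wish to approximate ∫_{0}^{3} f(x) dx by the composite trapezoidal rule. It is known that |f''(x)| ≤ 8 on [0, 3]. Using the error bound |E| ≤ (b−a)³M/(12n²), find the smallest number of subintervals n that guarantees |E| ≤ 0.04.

22

Need 216/(12n²) ≤ 0.04.
n² ≥ 216/(12·0.04) = 450 ⇒ n ≥ 21.2132, so the smallest n is 22.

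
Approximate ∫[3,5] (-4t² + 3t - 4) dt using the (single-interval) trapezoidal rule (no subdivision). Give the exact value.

T = (b−a)/2 · [f(3) + f(5)] = 1·[(-31) + (-89)] = -120.

-120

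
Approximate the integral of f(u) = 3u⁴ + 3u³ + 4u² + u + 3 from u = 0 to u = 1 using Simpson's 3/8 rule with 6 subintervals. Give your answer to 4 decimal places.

h = (1 − 0)/6 = 0.166667.
Nodes u₀,…,u₆ = 0, 0.166667, 0.333333, 0.5, 0.666667, 0.833333, 1.
f(u) = 3u⁴ + 3u³ + 4u² + u + 3: f₀=3, f₁=3.293981, f₂=3.925926, f₃=5.0625, f₄=6.925926, f₅=9.793981, f₆=14.
(3h/8)·[f₀ + 3f₁ + 3f₂ + 2f₃ + 3f₄ + 3f₅ + f₆] = 0.0625·(98.944444) = 6.1840.

6.1840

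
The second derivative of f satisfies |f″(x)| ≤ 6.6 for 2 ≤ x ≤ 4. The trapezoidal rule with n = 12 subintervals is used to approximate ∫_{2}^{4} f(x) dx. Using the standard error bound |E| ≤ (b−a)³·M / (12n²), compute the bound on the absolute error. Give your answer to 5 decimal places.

0.03056

|E| ≤ (2)³·6.6 / (12·12²) = 52.8/1728 = 0.03056.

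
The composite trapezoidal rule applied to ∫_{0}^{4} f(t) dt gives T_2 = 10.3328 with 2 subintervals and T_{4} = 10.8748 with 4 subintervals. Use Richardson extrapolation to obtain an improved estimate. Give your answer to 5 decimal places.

R = (4·T_{4} − T_2) / 3 = (4·10.8748 − 10.3328)/3 = (33.1664)/3 = 11.05547.

11.05547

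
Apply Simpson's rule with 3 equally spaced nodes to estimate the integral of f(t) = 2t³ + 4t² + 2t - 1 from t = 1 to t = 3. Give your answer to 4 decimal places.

80.6667

h = (3 − 1)/2 = 1.
Nodes t₀,…,t₂ = 1, 2, 3.
f(t) = 2t³ + 4t² + 2t - 1: f₀=7, f₁=35, f₂=95.
(h/3)·[f₀ + 4f₁ + f₂] = 0.333333·(242) = 80.6667.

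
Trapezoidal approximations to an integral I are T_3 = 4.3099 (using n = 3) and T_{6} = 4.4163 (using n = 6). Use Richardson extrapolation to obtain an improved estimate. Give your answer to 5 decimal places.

R = (4·T_{6} − T_3) / 3 = (4·4.4163 − 4.3099)/3 = (13.3553)/3 = 4.45177.

4.45177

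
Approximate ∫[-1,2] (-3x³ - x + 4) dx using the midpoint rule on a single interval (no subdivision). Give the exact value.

M = (b−a)·f(0.5) = 3·(3.125) = 9.375.

9.375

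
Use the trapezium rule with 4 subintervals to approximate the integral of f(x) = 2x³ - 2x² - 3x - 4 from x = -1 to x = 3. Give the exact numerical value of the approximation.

h = (3 − (-1))/4 = 1.
Nodes x₀,…,x₄ = -1, 0, 1, 2, 3.
f(x) = 2x³ - 2x² - 3x - 4: f₀=-5, f₁=-4, f₂=-7, f₃=-2, f₄=23.
(h/2)·[f₀ + 2f₁ + 2f₂ + 2f₃ + f₄] = 0.5·(-8) = -4.

-4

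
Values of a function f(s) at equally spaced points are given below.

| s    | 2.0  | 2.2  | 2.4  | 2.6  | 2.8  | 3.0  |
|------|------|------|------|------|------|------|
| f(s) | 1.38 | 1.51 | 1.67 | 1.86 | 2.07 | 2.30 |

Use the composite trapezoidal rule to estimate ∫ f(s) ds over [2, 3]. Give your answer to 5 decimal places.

h = 0.2, n = 5.
(h/2)·[y₀ + 2y₁ + 2y₂ + 2y₃ + 2y₄ + y₅] = 0.1·(17.90) = 1.79000.

1.79000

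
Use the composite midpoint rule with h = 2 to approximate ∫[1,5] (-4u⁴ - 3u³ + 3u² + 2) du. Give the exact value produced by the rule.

-2480

h = (5 − 1)/2 = 2.
Midpoints m₁,…,m₂ = 2, 4.
f(m₁)=-74, f(m₂)=-1166.
h·[f(m₁) + f(m₂)] = 2·(-1240) = -2480.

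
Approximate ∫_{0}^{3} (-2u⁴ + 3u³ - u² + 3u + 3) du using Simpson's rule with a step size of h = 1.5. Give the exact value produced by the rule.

h = (3 − 0)/2 = 1.5.
Nodes u₀,…,u₂ = 0, 1.5, 3.
f(u) = -2u⁴ + 3u³ - u² + 3u + 3: f₀=3, f₁=5.25, f₂=-78.
(h/3)·[f₀ + 4f₁ + f₂] = 0.5·(-54) = -27.

-27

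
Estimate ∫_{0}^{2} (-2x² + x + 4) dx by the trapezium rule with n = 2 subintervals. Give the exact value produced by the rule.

h = (2 − 0)/2 = 1.
Nodes x₀,…,x₂ = 0, 1, 2.
f(x) = -2x² + x + 4: f₀=4, f₁=3, f₂=-2.
(h/2)·[f₀ + 2f₁ + f₂] = 0.5·(8) = 4.

4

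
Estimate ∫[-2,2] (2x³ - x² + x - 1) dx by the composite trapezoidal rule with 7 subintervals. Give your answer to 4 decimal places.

h = (2 − (-2))/7 = 0.571429.
Nodes x₀,…,x₇ = -2, -1.428571, -0.857143, -0.285714, 0.285714, 0.857143, 1.428571, 2.
f(x) = 2x³ - x² + x - 1: f₀=-23, f₁=-10.300292, f₂=-3.851312, f₃=-1.413994, f₄=-0.749271, f₅=0.381924, f₆=4.218659, f₇=13.
(h/2)·[f₀ + 2f₁ + 2f₂ + 2f₃ + 2f₄ + 2f₅ + 2f₆ + f₇] = 0.285714·(-33.428571) = -9.5510.

-9.5510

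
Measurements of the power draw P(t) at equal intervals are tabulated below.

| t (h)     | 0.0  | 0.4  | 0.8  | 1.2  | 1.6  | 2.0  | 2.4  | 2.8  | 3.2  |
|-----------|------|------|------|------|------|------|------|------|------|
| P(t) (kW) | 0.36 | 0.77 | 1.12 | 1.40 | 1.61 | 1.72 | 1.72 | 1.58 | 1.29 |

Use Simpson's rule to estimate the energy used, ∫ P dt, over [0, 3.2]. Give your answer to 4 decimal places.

4.3240

h = 0.4, n = 8.
(h/3)·[y₀ + 4y₁ + 2y₂ + 4y₃ + 2y₄ + 4y₅ + 2y₆ + 4y₇ + y₈] = 0.133333·(32.43) = 4.3240.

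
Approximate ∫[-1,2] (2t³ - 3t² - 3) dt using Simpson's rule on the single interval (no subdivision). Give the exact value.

-10.5

S = (b−a)/6 · [f(-1) + 4f(0.5) + f(2)] = 0.5·[(-8) + 4·(-3.5) + 1] = -10.5.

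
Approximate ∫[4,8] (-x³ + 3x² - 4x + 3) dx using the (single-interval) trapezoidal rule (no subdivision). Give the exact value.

-756

T = (b−a)/2 · [f(4) + f(8)] = 2·[(-29) + (-349)] = -756.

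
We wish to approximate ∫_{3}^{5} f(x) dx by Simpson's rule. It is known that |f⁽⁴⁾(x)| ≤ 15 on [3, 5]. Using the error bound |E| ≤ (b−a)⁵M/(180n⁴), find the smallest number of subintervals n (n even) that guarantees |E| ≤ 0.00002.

20

Need 480/(180n⁴) ≤ 0.00002.
n⁴ ≥ 480/(180·0.00002) = 133333 ⇒ n ≥ 19.1089, so the smallest even n is 20. (n must be even for Simpson's rule.)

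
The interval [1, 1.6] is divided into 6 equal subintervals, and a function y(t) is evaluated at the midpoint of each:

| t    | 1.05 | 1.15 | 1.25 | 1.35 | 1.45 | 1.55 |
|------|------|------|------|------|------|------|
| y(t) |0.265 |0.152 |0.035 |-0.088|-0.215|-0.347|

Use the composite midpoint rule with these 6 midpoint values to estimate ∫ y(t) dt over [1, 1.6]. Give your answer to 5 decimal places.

-0.01980

h = 0.1, n = 6.
h·[y(m₁) + y(m₂) + y(m₃) + y(m₄) + y(m₅) + y(m₆)] = 0.1·(-0.198) = -0.01980.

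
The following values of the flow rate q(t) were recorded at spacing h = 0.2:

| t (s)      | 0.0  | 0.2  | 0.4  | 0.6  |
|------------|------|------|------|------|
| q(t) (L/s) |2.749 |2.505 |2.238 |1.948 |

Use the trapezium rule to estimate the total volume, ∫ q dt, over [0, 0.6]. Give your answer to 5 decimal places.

h = 0.2, n = 3.
(h/2)·[y₀ + 2y₁ + 2y₂ + y₃] = 0.1·(14.183) = 1.41830.

1.41830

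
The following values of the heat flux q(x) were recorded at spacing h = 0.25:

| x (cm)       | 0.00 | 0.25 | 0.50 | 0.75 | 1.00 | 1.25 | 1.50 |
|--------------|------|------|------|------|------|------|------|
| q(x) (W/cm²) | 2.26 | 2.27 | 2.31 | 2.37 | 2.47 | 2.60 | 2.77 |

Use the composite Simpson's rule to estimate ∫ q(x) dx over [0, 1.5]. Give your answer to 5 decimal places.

h = 0.25, n = 6.
(h/3)·[y₀ + 4y₁ + 2y₂ + 4y₃ + 2y₄ + 4y₅ + y₆] = 0.083333·(43.55) = 3.62917.

3.62917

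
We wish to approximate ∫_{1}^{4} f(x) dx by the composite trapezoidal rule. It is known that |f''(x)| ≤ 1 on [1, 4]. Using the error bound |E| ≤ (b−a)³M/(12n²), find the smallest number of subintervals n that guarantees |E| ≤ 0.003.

Need 27/(12n²) ≤ 0.003.
n² ≥ 27/(12·0.003) = 750 ⇒ n ≥ 27.3861, so the smallest n is 28.

28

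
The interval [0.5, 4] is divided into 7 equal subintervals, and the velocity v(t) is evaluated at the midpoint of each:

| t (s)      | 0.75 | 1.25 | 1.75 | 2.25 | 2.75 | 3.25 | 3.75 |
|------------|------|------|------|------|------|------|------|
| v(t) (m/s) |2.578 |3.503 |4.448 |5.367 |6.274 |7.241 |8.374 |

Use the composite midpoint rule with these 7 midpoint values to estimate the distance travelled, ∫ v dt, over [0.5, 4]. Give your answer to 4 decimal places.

18.8925

h = 0.5, n = 7.
h·[y(m₁) + y(m₂) + y(m₃) + y(m₄) + y(m₅) + y(m₆) + y(m₇)] = 0.5·(37.785) = 18.8925.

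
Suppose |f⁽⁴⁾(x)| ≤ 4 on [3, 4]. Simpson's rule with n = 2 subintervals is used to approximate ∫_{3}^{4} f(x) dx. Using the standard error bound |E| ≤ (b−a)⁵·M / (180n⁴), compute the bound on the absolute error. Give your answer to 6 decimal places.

0.001389

|E| ≤ (1)⁵·4 / (180·2⁴) = 4/2880 = 0.001389.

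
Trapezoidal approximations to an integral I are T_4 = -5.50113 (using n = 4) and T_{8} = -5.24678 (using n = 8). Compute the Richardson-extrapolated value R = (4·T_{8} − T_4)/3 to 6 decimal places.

R = (4·T_{8} − T_4) / 3 = (4·(-5.24678) − (-5.50113))/3 = (-15.48599)/3 = -5.161997.

-5.161997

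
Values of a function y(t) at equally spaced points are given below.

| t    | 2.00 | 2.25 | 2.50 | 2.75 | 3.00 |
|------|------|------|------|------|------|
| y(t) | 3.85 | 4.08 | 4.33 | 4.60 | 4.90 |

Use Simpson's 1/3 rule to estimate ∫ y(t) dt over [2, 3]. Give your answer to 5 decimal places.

h = 0.25, n = 4.
(h/3)·[y₀ + 4y₁ + 2y₂ + 4y₃ + y₄] = 0.083333·(52.13) = 4.34417.

4.34417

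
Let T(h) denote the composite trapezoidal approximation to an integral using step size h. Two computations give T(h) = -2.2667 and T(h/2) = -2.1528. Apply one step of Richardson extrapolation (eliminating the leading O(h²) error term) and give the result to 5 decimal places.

R = (4·T(h/2) − T(h)) / 3 = (4·(-2.1528) − (-2.2667))/3 = (-6.3445)/3 = -2.11483.

-2.11483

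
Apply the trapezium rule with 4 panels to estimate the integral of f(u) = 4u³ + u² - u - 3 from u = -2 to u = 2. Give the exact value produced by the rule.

-6

h = (2 − (-2))/4 = 1.
Nodes u₀,…,u₄ = -2, -1, 0, 1, 2.
f(u) = 4u³ + u² - u - 3: f₀=-29, f₁=-5, f₂=-3, f₃=1, f₄=31.
(h/2)·[f₀ + 2f₁ + 2f₂ + 2f₃ + f₄] = 0.5·(-12) = -6.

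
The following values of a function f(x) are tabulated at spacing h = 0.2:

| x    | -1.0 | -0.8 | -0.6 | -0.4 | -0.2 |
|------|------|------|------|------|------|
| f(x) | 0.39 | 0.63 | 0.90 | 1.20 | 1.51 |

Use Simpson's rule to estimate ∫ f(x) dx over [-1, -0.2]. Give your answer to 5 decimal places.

0.73467

h = 0.2, n = 4.
(h/3)·[y₀ + 4y₁ + 2y₂ + 4y₃ + y₄] = 0.066667·(11.02) = 0.73467.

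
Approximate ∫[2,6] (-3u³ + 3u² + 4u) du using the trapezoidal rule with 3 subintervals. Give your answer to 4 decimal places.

h = (6 − 2)/3 = 1.333333.
Nodes u₀,…,u₃ = 2, 3.333333, 4.666667, 6.
f(u) = -3u³ + 3u² + 4u: f₀=-4, f₁=-64.444444, f₂=-220.888889, f₃=-516.
(h/2)·[f₀ + 2f₁ + 2f₂ + f₃] = 0.666667·(-1090.666667) = -727.1111.

-727.1111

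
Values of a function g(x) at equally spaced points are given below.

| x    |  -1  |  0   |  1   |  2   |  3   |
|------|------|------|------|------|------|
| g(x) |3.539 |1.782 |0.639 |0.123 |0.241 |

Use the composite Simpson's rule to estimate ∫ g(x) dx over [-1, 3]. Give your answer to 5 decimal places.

4.22600

h = 1, n = 4.
(h/3)·[y₀ + 4y₁ + 2y₂ + 4y₃ + y₄] = 0.333333·(12.678) = 4.22600.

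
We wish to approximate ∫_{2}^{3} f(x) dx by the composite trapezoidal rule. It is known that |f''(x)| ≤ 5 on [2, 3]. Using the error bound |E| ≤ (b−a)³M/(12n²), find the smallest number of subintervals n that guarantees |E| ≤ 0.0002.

Need 5/(12n²) ≤ 0.0002.
n² ≥ 5/(12·0.0002) = 2083.33 ⇒ n ≥ 45.6435, so the smallest n is 46.

46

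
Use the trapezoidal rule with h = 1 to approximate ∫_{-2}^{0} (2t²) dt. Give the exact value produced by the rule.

h = (0 − (-2))/2 = 1.
Nodes t₀,…,t₂ = -2, -1, 0.
f(t) = 2t²: f₀=8, f₁=2, f₂=0.
(h/2)·[f₀ + 2f₁ + f₂] = 0.5·(12) = 6.

6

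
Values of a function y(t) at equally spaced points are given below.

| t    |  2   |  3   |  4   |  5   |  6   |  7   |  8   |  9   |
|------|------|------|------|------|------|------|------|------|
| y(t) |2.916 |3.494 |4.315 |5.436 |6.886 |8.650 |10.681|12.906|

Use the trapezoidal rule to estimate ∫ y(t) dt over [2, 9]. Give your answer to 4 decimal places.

h = 1, n = 7.
(h/2)·[y₀ + 2y₁ + 2y₂ + 2y₃ + 2y₄ + 2y₅ + 2y₆ + y₇] = 0.5·(94.746) = 47.3730.

47.3730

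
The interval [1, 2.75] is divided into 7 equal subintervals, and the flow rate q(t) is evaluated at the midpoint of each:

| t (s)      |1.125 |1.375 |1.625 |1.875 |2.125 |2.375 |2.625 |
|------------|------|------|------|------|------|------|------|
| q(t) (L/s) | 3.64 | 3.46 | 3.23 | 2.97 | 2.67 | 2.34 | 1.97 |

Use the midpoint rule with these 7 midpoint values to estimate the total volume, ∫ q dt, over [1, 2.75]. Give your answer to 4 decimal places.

h = 0.25, n = 7.
h·[y(m₁) + y(m₂) + y(m₃) + y(m₄) + y(m₅) + y(m₆) + y(m₇)] = 0.25·(20.28) = 5.0700.

5.0700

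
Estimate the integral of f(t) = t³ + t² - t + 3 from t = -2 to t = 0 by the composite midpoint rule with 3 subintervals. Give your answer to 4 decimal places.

6.8148

h = (0 − (-2))/3 = 0.666667.
Midpoints m₁,…,m₃ = -1.666667, -1, -0.333333.
f(m₁)=2.814815, f(m₂)=4, f(m₃)=3.407407.
h·[f(m₁) + f(m₂) + f(m₃)] = 0.666667·(10.222222) = 6.8148.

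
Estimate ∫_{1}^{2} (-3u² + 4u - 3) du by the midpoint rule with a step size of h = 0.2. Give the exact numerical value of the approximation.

-3.99

h = (2 − 1)/5 = 0.2.
Midpoints m₁,…,m₅ = 1.1, 1.3, 1.5, 1.7, 1.9.
f(m₁)=-2.23, f(m₂)=-2.87, f(m₃)=-3.75, f(m₄)=-4.87, f(m₅)=-6.23.
h·[f(m₁) + f(m₂) + f(m₃) + f(m₄) + f(m₅)] = 0.2·(-19.95) = -3.99.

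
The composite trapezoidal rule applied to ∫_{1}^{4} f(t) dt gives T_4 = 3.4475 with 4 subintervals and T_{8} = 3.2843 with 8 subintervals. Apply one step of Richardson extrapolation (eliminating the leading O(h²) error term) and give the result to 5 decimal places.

R = (4·T_{8} − T_4) / 3 = (4·3.2843 − 3.4475)/3 = (9.6897)/3 = 3.22990.

3.22990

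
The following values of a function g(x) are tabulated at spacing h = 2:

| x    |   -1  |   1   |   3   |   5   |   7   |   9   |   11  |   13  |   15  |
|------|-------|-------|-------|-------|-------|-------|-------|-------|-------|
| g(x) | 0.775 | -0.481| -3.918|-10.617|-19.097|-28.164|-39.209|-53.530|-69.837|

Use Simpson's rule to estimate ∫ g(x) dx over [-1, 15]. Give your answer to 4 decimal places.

h = 2, n = 8.
(h/3)·[y₀ + 4y₁ + 2y₂ + 4y₃ + 2y₄ + 4y₅ + 2y₆ + 4y₇ + y₈] = 0.666667·(-564.678) = -376.4520.

-376.4520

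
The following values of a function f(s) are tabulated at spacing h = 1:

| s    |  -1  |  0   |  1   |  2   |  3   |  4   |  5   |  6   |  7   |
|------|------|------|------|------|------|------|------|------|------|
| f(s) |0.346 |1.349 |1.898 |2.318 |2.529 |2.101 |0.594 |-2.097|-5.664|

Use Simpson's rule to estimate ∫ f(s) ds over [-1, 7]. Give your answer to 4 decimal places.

h = 1, n = 8.
(h/3)·[y₀ + 4y₁ + 2y₂ + 4y₃ + 2y₄ + 4y₅ + 2y₆ + 4y₇ + y₈] = 0.333333·(19.408) = 6.4693.

6.4693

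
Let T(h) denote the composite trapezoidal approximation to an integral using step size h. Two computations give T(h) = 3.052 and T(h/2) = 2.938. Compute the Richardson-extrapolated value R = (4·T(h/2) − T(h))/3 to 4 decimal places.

2.9000

R = (4·T(h/2) − T(h)) / 3 = (4·2.938 − 3.052)/3 = (8.700)/3 = 2.9000.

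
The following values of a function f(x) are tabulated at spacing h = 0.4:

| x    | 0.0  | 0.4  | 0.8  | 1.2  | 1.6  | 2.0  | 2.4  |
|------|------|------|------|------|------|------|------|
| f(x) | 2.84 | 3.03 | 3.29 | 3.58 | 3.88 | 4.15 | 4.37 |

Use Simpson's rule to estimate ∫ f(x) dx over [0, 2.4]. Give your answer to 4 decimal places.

h = 0.4, n = 6.
(h/3)·[y₀ + 4y₁ + 2y₂ + 4y₃ + 2y₄ + 4y₅ + y₆] = 0.133333·(64.59) = 8.6120.

8.6120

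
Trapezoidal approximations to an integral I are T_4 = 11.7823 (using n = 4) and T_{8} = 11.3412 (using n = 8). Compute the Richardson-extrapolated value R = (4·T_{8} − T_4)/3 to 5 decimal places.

11.19417

R = (4·T_{8} − T_4) / 3 = (4·11.3412 − 11.7823)/3 = (33.5825)/3 = 11.19417.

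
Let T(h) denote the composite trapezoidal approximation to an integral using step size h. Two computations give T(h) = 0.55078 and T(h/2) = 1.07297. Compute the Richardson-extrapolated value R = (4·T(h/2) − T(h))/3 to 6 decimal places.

R = (4·T(h/2) − T(h)) / 3 = (4·1.07297 − 0.55078)/3 = (3.74110)/3 = 1.247033.

1.247033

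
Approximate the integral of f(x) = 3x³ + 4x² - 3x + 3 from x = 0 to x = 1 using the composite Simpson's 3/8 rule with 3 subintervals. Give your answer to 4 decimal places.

3.5833

h = (1 − 0)/3 = 0.333333.
Nodes x₀,…,x₃ = 0, 0.333333, 0.666667, 1.
f(x) = 3x³ + 4x² - 3x + 3: f₀=3, f₁=2.555556, f₂=3.666667, f₃=7.
(3h/8)·[f₀ + 3f₁ + 3f₂ + f₃] = 0.125·(28.666667) = 3.5833.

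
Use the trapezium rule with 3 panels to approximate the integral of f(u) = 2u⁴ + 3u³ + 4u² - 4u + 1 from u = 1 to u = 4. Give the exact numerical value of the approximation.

h = (4 − 1)/3 = 1.
Nodes u₀,…,u₃ = 1, 2, 3, 4.
f(u) = 2u⁴ + 3u³ + 4u² - 4u + 1: f₀=6, f₁=65, f₂=268, f₃=753.
(h/2)·[f₀ + 2f₁ + 2f₂ + f₃] = 0.5·(1425) = 712.5.

712.5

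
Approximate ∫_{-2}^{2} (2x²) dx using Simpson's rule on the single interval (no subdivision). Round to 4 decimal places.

S = (b−a)/6 · [f(-2) + 4f(0) + f(2)] = 0.666667·[8 + 4·0 + 8] = 10.6667.

10.6667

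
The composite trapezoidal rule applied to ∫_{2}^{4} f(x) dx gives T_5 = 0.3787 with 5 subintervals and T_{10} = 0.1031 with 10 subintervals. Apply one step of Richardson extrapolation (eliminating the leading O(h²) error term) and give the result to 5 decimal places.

0.01123

R = (4·T_{10} − T_5) / 3 = (4·0.1031 − 0.3787)/3 = (0.0337)/3 = 0.01123.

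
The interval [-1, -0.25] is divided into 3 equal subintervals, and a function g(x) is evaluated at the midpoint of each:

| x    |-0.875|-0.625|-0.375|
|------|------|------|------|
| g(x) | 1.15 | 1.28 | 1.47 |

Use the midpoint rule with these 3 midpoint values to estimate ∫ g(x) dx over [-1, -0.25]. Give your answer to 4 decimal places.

h = 0.25, n = 3.
h·[y(m₁) + y(m₂) + y(m₃)] = 0.25·(3.90) = 0.9750.

0.9750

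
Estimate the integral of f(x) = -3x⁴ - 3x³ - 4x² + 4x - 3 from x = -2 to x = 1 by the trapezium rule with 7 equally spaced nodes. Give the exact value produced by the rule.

h = (1 − (-2))/6 = 0.5.
Nodes x₀,…,x₆ = -2, -1.5, -1, -0.5, 0, 0.5, 1.
f(x) = -3x⁴ - 3x³ - 4x² + 4x - 3: f₀=-51, f₁=-23.0625, f₂=-11, f₃=-5.8125, f₄=-3, f₅=-2.5625, f₆=-9.
(h/2)·[f₀ + 2f₁ + 2f₂ + 2f₃ + 2f₄ + 2f₅ + f₆] = 0.25·(-150.875) = -37.71875.

-37.71875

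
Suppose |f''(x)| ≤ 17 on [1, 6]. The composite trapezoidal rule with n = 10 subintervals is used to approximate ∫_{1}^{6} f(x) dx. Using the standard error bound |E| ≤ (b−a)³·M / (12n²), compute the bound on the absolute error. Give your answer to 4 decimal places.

1.7708

|E| ≤ (5)³·17 / (12·10²) = 2125/1200 = 1.7708.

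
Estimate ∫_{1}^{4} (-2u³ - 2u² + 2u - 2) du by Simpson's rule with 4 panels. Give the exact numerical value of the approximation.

-160.5

h = (4 − 1)/4 = 0.75.
Nodes u₀,…,u₄ = 1, 1.75, 2.5, 3.25, 4.
f(u) = -2u³ - 2u² + 2u - 2: f₀=-4, f₁=-15.34375, f₂=-40.75, f₃=-85.28125, f₄=-154.
(h/3)·[f₀ + 4f₁ + 2f₂ + 4f₃ + f₄] = 0.25·(-642) = -160.5.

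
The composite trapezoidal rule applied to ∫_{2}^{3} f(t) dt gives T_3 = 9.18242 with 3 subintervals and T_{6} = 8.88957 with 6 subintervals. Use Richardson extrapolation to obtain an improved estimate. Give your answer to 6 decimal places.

8.791953

R = (4·T_{6} − T_3) / 3 = (4·8.88957 − 9.18242)/3 = (26.37586)/3 = 8.791953.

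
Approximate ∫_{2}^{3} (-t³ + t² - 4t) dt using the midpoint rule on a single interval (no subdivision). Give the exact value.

-19.375

M = (b−a)·f(2.5) = 1·(-19.375) = -19.375.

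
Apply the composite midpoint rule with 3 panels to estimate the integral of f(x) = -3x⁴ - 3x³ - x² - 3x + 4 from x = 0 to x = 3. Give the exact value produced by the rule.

h = (3 − 0)/3 = 1.
Midpoints m₁,…,m₃ = 0.5, 1.5, 2.5.
f(m₁)=1.6875, f(m₂)=-28.0625, f(m₃)=-173.8125.
h·[f(m₁) + f(m₂) + f(m₃)] = 1·(-200.1875) = -200.1875.

-200.1875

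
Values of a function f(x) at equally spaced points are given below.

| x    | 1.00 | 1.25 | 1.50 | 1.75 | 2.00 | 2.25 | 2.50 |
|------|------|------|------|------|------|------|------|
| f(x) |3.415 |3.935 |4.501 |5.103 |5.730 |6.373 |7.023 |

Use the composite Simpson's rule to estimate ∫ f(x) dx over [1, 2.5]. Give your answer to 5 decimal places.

h = 0.25, n = 6.
(h/3)·[y₀ + 4y₁ + 2y₂ + 4y₃ + 2y₄ + 4y₅ + y₆] = 0.083333·(92.544) = 7.71200.

7.71200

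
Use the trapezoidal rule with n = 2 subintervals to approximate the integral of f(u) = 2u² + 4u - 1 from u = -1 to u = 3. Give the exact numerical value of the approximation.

36

h = (3 − (-1))/2 = 2.
Nodes u₀,…,u₂ = -1, 1, 3.
f(u) = 2u² + 4u - 1: f₀=-3, f₁=5, f₂=29.
(h/2)·[f₀ + 2f₁ + f₂] = 1·(36) = 36.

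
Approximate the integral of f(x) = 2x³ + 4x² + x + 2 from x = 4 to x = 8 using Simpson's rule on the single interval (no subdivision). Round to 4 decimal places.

2549.3333

S = (b−a)/6 · [f(4) + 4f(6) + f(8)] = 0.666667·[198 + 4·584 + 1290] = 2549.3333.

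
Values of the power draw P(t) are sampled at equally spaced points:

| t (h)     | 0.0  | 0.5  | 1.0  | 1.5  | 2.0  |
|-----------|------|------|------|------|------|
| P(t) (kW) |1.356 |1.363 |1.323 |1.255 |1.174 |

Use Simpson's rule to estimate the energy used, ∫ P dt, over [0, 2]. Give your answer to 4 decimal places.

h = 0.5, n = 4.
(h/3)·[y₀ + 4y₁ + 2y₂ + 4y₃ + y₄] = 0.166667·(15.648) = 2.6080.

2.6080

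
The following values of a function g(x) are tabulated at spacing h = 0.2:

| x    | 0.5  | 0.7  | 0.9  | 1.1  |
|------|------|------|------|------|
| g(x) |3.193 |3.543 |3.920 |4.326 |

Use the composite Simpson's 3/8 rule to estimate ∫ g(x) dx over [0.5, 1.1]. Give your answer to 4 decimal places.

h = 0.2, n = 3.
(3h/8)·[y₀ + 3y₁ + 3y₂ + y₃] = 0.075·(29.908) = 2.2431.

2.2431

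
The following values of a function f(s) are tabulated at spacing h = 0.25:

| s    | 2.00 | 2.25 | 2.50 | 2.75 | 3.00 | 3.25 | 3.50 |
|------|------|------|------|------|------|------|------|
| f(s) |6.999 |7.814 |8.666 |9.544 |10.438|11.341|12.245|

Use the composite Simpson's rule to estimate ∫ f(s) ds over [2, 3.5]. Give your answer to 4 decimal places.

14.3540

h = 0.25, n = 6.
(h/3)·[y₀ + 4y₁ + 2y₂ + 4y₃ + 2y₄ + 4y₅ + y₆] = 0.083333·(172.248) = 14.3540.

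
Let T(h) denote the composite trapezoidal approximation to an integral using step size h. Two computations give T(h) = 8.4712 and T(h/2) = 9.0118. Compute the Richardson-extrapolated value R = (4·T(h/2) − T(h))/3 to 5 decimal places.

R = (4·T(h/2) − T(h)) / 3 = (4·9.0118 − 8.4712)/3 = (27.5760)/3 = 9.19200.

9.19200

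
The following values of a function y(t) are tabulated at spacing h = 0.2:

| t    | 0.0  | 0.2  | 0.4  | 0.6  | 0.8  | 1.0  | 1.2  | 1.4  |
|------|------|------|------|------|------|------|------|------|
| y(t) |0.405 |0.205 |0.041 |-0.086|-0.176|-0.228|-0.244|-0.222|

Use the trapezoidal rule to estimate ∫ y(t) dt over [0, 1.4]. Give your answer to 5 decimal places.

h = 0.2, n = 7.
(h/2)·[y₀ + 2y₁ + 2y₂ + 2y₃ + 2y₄ + 2y₅ + 2y₆ + y₇] = 0.1·(-0.793) = -0.07930.

-0.07930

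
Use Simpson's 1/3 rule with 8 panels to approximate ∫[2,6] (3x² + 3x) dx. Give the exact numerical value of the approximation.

256

h = (6 − 2)/8 = 0.5.
Nodes x₀,…,x₈ = 2, 2.5, 3, 3.5, 4, 4.5, 5, 5.5, 6.
f(x) = 3x² + 3x: f₀=18, f₁=26.25, f₂=36, f₃=47.25, f₄=60, f₅=74.25, f₆=90, f₇=107.25, f₈=126.
(h/3)·[f₀ + 4f₁ + 2f₂ + 4f₃ + 2f₄ + 4f₅ + 2f₆ + 4f₇ + f₈] = 0.166667·(1536) = 256.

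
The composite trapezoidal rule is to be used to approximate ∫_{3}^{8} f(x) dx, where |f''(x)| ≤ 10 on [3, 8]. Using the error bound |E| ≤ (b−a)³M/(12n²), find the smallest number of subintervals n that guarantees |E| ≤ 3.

Need 1250/(12n²) ≤ 3.
n² ≥ 1250/(12·3) = 34.7222 ⇒ n ≥ 5.8926, so the smallest n is 6.

6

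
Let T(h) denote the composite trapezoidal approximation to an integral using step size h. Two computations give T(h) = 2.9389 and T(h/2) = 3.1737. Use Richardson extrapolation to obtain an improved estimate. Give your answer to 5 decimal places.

R = (4·T(h/2) − T(h)) / 3 = (4·3.1737 − 2.9389)/3 = (9.7559)/3 = 3.25197.

3.25197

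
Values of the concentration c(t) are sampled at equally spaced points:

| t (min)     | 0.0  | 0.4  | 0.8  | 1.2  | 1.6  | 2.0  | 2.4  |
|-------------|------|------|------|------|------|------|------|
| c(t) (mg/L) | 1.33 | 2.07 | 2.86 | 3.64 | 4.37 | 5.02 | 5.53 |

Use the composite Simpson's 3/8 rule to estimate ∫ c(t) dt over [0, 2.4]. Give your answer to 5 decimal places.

h = 0.4, n = 6.
(3h/8)·[y₀ + 3y₁ + 3y₂ + 2y₃ + 3y₄ + 3y₅ + y₆] = 0.15·(57.10) = 8.56500.

8.56500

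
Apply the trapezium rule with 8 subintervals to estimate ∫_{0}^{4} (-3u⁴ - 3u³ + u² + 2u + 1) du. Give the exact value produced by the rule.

-783.875

h = (4 − 0)/8 = 0.5.
Nodes u₀,…,u₈ = 0, 0.5, 1, 1.5, 2, 2.5, 3, 3.5, 4.
f(u) = -3u⁴ - 3u³ + u² + 2u + 1: f₀=1, f₁=1.6875, f₂=-2, f₃=-19.0625, f₄=-63, f₅=-151.8125, f₆=-308, f₇=-558.5625, f₈=-935.
(h/2)·[f₀ + 2f₁ + 2f₂ + 2f₃ + 2f₄ + 2f₅ + 2f₆ + 2f₇ + f₈] = 0.25·(-3135.5) = -783.875.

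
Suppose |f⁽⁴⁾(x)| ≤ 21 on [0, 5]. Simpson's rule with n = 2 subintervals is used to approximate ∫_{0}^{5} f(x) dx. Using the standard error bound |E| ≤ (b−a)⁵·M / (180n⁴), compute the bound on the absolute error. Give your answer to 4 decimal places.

22.7865

|E| ≤ (5)⁵·21 / (180·2⁴) = 65625/2880 = 22.7865.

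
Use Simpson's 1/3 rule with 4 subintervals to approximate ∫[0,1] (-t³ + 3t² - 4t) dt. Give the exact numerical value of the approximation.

h = (1 − 0)/4 = 0.25.
Nodes t₀,…,t₄ = 0, 0.25, 0.5, 0.75, 1.
f(t) = -t³ + 3t² - 4t: f₀=0, f₁=-0.828125, f₂=-1.375, f₃=-1.734375, f₄=-2.
(h/3)·[f₀ + 4f₁ + 2f₂ + 4f₃ + f₄] = 0.083333·(-15) = -1.25.

-1.25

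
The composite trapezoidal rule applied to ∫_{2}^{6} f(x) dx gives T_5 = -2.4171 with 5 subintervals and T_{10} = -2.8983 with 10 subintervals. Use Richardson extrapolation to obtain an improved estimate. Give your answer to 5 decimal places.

R = (4·T_{10} − T_5) / 3 = (4·(-2.8983) − (-2.4171))/3 = (-9.1761)/3 = -3.05870.

-3.05870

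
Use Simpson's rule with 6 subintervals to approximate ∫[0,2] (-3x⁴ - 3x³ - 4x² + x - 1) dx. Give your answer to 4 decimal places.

h = (2 − 0)/6 = 0.333333.
Nodes x₀,…,x₆ = 0, 0.333333, 0.666667, 1, 1.333333, 1.666667, 2.
f(x) = -3x⁴ - 3x³ - 4x² + x - 1: f₀=-1, f₁=-1.259259, f₂=-3.592593, f₃=-10, f₄=-23.370370, f₅=-47.481481, f₆=-87.
(h/3)·[f₀ + 4f₁ + 2f₂ + 4f₃ + 2f₄ + 4f₅ + f₆] = 0.111111·(-376.888889) = -41.8765.

-41.8765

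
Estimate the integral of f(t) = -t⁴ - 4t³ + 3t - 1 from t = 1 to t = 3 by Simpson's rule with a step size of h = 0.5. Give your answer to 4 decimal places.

h = (3 − 1)/4 = 0.5.
Nodes t₀,…,t₄ = 1, 1.5, 2, 2.5, 3.
f(t) = -t⁴ - 4t³ + 3t - 1: f₀=-3, f₁=-15.0625, f₂=-43, f₃=-95.0625, f₄=-181.
(h/3)·[f₀ + 4f₁ + 2f₂ + 4f₃ + f₄] = 0.166667·(-710.5) = -118.4167.

-118.4167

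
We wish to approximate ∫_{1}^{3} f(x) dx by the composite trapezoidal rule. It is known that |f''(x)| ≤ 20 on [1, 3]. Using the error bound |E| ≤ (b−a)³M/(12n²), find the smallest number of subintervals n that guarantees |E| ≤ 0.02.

26

Need 160/(12n²) ≤ 0.02.
n² ≥ 160/(12·0.02) = 666.667 ⇒ n ≥ 25.8199, so the smallest n is 26.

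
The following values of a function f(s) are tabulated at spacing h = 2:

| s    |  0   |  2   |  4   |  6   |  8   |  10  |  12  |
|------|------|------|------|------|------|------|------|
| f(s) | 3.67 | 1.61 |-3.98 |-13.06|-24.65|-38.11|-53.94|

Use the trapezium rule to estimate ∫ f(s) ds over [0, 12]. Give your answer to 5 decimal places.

-206.65000

h = 2, n = 6.
(h/2)·[y₀ + 2y₁ + 2y₂ + 2y₃ + 2y₄ + 2y₅ + y₆] = 1·(-206.65) = -206.65000.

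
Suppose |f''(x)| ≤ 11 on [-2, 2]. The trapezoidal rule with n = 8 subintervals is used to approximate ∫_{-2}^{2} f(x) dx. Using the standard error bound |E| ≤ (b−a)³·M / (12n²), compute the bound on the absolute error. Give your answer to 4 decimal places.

0.9167

|E| ≤ (4)³·11 / (12·8²) = 704/768 = 0.9167.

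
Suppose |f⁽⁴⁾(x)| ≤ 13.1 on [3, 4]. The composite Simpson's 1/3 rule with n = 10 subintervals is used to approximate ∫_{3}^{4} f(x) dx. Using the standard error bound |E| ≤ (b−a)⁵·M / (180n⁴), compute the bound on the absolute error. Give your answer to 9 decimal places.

0.000007278

|E| ≤ (1)⁵·13.1 / (180·10⁴) = 13.1/1800000 = 0.000007278.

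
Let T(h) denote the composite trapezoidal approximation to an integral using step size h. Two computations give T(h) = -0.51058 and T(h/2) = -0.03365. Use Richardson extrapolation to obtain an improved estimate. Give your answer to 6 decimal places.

0.125327

R = (4·T(h/2) − T(h)) / 3 = (4·(-0.03365) − (-0.51058))/3 = (0.37598)/3 = 0.125327.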